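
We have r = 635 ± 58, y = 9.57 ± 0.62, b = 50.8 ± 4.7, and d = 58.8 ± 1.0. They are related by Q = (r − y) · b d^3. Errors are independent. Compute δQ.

9.08e+08

Let u = r − y = 625. δu = √(δr² + δy²) = √(3360 + 0.384) = 58.0, so δu/u = 0.0927.
Q is then a monomial in u, b, d:
δQ/Q = √((δu/u)² + (1·δb/b)² + (3·δd/d)²) = √(0.00860 + 0.00856 + 0.00260) = 0.141
Q = 6.46e+09, so δQ = 0.141 × 6.46e+09 = 9.08e+08.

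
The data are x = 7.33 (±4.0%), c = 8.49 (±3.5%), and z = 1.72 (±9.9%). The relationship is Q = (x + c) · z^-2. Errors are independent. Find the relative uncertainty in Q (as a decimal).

0.200

Let u = x + c = 15.8. δu = √(δx² + δc²) = √(0.0860 + 0.0883) = 0.417, so δu/u = 0.0264.
Q is then a monomial in u, z:
δQ/Q = √((δu/u)² + (-2·δz/z)²) = √(0.000696 + 0.0392) = 0.200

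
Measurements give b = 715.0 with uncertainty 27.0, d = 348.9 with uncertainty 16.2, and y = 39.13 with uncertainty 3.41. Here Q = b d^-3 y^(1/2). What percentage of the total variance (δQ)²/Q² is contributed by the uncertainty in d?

85.4%

(δQ/Q)² = (1·δb/b)² + (-3·δd/d)² + (½·δy/y)²
  b term: (1×0.0378)² = 0.00143
  d term: (-3×0.0464)² = 0.0194
  y term: (0.5×0.0871)² = 0.00190
Total = 0.0227. Share from d = 0.0194/0.0227 = 0.854.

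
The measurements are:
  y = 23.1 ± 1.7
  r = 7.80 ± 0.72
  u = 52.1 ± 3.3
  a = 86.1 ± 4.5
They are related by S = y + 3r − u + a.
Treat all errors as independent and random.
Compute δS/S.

0.0773

S is a linear combination, so absolute uncertainties add in quadrature:
  (δy)² = 2.89;  (3·δr)² = 4.67;  (δu)² = 10.9;  (δa)² = 20.2
δS = √(38.7) = 6.22
S = 80.5, so δS/S = 6.22/80.5 = 0.0773.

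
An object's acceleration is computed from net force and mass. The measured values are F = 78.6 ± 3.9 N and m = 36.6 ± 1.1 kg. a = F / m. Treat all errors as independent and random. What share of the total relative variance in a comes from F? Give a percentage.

(δa/a)² = (1·δF/F)² + (-1·δm/m)²
  F term: (1×0.0496)² = 0.00246
  m term: (-1×0.0301)² = 0.000903
Total = 0.00337. Share from F = 0.00246/0.00337 = 0.732.

73.2%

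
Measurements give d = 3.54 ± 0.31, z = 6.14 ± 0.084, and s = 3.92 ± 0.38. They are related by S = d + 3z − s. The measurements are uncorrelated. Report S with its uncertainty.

Each term contributes (cᵢ δxᵢ)² to (δS)²:
  (δd)² = 0.0961;  (3·δz)² = 0.0635;  (δs)² = 0.144
δS = √(0.304) = 0.551
S = 18.0.

18.0 ± 0.551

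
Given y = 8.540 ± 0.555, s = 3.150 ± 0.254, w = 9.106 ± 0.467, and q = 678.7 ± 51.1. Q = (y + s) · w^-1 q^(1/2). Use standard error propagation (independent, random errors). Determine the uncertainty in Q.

2.75

Let u = y + s = 11.69. δu = √(δy² + δs²) = √(0.308 + 0.0645) = 0.610, so δu/u = 0.0522.
Q is then a monomial in u, w, q:
δQ/Q = √((δu/u)² + (-1·δw/w)² + (½·δq/q)²) = √(0.00273 + 0.00263 + 0.00142) = 0.0823
Q = 33.44, so δQ = 0.0823 × 33.44 = 2.75.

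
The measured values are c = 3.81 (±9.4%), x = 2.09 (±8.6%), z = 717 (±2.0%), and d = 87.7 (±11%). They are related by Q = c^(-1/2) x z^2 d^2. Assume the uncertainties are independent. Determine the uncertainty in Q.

Each factor contributes (exponent × relative error)² to (δQ/Q)²:
  (−½·δc/c)² = (-0.5×0.0940)² = 0.00221;  (1·δx/x)² = (1×0.0860)² = 0.00740;  (2·δz/z)² = (2×0.0200)² = 0.00160;  (2·δd/d)² = (2×0.110)² = 0.0484
δQ/Q = √(0.0596) = 0.244
Q = 4.23e+09, so δQ = 0.244 × 4.23e+09 = 1.03e+09.

1.03e+09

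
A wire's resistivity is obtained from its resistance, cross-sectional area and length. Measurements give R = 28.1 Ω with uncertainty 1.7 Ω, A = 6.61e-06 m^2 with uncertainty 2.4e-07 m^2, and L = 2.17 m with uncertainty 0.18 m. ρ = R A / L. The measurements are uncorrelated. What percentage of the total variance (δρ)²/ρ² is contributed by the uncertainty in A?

11.1%

(δρ/ρ)² = (1·δR/R)² + (1·δA/A)² + (-1·δL/L)²
  R term: (1×0.0605)² = 0.00366
  A term: (1×0.0363)² = 0.00132
  L term: (-1×0.0829)² = 0.00688
Total = 0.0119. Share from A = 0.00132/0.0119 = 0.111.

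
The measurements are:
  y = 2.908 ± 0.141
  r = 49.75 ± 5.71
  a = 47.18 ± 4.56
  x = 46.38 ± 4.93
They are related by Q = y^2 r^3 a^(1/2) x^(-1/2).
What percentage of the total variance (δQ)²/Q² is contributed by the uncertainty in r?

89.1%

(δQ/Q)² = (2·δy/y)² + (3·δr/r)² + (½·δa/a)² + (−½·δx/x)²
  y term: (2×0.0485)² = 0.00940
  r term: (3×0.115)² = 0.119
  a term: (0.5×0.0967)² = 0.00234
  x term: (-0.5×0.106)² = 0.00282
Total = 0.133. Share from r = 0.119/0.133 = 0.891.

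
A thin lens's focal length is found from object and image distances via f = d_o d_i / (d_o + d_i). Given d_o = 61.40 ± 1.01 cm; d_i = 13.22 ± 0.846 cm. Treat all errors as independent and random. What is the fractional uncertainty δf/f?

0.0527

∂f/∂d_o = (d_i/(d_o+d_i))² = 0.0314;  ∂f/∂d_i = (d_o/(d_o+d_i))² = 0.677
δf = √((∂f/∂d_o · δd_o)² + (∂f/∂d_i · δd_i)²) = √(0.00100 + 0.328) = 0.574 cm
f = 10.88 cm, so δf/f = 0.574/10.88 = 0.0527.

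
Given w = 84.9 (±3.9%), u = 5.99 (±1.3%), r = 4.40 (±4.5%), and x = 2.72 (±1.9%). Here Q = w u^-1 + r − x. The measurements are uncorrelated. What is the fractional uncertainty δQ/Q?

Let p = w·u^-1 = 14.2. δp/p = √((1·δw/w)² + (-1·δu/u)²) = √(0.00152 + 0.000169) = 0.0411, so δp = 0.583.
Q = p + r − x: δQ = √(δp² + δr² + δx²) = √(0.340 + 0.0392 + 0.00267) = 0.618
Q = 15.9, so δQ/Q = 0.618/15.9 = 0.0390.

0.0390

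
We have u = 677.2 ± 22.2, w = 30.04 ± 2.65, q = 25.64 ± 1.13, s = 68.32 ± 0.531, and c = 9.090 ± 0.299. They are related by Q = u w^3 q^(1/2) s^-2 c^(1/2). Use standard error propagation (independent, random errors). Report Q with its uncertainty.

Q is a product of powers, so relative uncertainties combine in quadrature:
  (1·δu/u)² = (1×0.0328)² = 0.00107;  (3·δw/w)² = (3×0.0882)² = 0.0700;  (½·δq/q)² = (0.5×0.0441)² = 0.000486;  (-2·δs/s)² = (-2×0.00777)² = 0.000242;  (½·δc/c)² = (0.5×0.0329)² = 0.000270
δQ/Q = √(0.0721) = 0.269
Q = 60040, so δQ = 0.269 × 60040 = 16100.

60040 ± 16100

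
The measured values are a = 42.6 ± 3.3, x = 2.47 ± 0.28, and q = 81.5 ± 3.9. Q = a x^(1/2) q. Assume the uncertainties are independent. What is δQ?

Products/powers → add relative errors in quadrature, weighted by exponent:
  (1·δa/a)² = (1×0.0775)² = 0.00600;  (½·δx/x)² = (0.5×0.113)² = 0.00321;  (1·δq/q)² = (1×0.0479)² = 0.00229
δQ/Q = √(0.0115) = 0.107
Q = 5460, so δQ = 0.107 × 5460 = 585.

585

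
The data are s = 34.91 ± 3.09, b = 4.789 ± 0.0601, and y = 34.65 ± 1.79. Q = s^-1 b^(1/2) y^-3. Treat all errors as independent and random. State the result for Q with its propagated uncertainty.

(1.507 ± 0.269) × 10^-6

Q is a product of powers, so relative uncertainties combine in quadrature:
  (-1·δs/s)² = (-1×0.0885)² = 0.00783;  (½·δb/b)² = (0.5×0.0125)² = 3.94e-05;  (-3·δy/y)² = (-3×0.0517)² = 0.0240
δQ/Q = √(0.0319) = 0.179
Q = 1.507e-06, so δQ = 0.179 × 1.507e-06 = 2.69e-07.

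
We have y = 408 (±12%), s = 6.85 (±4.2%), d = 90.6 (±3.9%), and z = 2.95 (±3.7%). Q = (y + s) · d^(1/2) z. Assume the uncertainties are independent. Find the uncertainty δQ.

1460

Let u = y + s = 415. δu = √(δy² + δs²) = √(2400 + 0.0828) = 49.0, so δu/u = 0.118.
Q is then a monomial in u, d, z:
δQ/Q = √((δu/u)² + (½·δd/d)² + (1·δz/z)²) = √(0.0139 + 0.000380 + 0.00137) = 0.125
Q = 11600, so δQ = 0.125 × 11600 = 1460.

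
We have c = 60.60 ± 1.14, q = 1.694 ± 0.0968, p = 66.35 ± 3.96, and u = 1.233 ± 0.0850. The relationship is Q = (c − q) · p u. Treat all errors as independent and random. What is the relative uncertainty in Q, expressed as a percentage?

9.32%

Let w = c − q = 58.91. δw = √(δc² + δq²) = √(1.30 + 0.00937) = 1.14, so δw/w = 0.0194.
Q is then a monomial in w, p, u:
δQ/Q = √((δw/w)² + (1·δp/p)² + (1·δu/u)²) = √(0.000377 + 0.00356 + 0.00475) = 0.0932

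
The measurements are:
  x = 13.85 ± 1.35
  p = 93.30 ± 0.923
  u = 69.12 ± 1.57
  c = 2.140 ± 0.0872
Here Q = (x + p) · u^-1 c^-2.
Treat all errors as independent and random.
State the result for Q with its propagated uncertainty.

0.3385 ± 0.0291

Let w = x + p = 107.1. δw = √(δx² + δp²) = √(1.82 + 0.852) = 1.64, so δw/w = 0.0153.
Q is then a monomial in w, u, c:
δQ/Q = √((δw/w)² + (-1·δu/u)² + (-2·δc/c)²) = √(0.000233 + 0.000516 + 0.00664) = 0.0860
Q = 0.3385, so δQ = 0.0860 × 0.3385 = 0.0291.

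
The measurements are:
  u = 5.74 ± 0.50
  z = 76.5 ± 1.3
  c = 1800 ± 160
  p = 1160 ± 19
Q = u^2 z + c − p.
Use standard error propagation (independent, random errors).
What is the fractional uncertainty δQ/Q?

0.149

Let w = u^2·z = 2520. δw/w = √((2·δu/u)² + (1·δz/z)²) = √(0.0304 + 0.000289) = 0.175, so δw = 441.
Q = w + c − p: δQ = √(δw² + δc² + δp²) = √(1.95e+05 + 25600 + 361) = 470
Q = 3160, so δQ/Q = 470/3160 = 0.149.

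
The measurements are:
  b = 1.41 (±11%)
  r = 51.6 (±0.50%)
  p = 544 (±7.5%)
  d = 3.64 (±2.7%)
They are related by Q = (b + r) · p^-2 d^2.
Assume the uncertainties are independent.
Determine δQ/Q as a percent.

16.0%

Let u = b + r = 53.0. δu = √(δb² + δr²) = √(0.0241 + 0.0666) = 0.301, so δu/u = 0.00568.
Q is then a monomial in u, p, d:
δQ/Q = √((δu/u)² + (-2·δp/p)² + (2·δd/d)²) = √(3.22e-05 + 0.0225 + 0.00292) = 0.160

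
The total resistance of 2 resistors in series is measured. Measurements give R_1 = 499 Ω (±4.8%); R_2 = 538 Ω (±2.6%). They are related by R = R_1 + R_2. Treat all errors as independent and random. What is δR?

Sums and differences: (δR)² = Σ (cᵢ δxᵢ)².
  (δR_1)² = 574;  (δR_2)² = 196
δR = √(769) = 27.7 Ω

27.7 Ω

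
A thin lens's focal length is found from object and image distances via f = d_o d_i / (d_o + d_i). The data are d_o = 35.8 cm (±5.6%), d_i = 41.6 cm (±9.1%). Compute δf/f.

0.0517

∂f/∂d_o = (d_i/(d_o+d_i))² = 0.289;  ∂f/∂d_i = (d_o/(d_o+d_i))² = 0.214
δf = √((∂f/∂d_o · δd_o)² + (∂f/∂d_i · δd_i)²) = √(0.335 + 0.656) = 0.996 cm
f = 19.2 cm, so δf/f = 0.996/19.2 = 0.0517.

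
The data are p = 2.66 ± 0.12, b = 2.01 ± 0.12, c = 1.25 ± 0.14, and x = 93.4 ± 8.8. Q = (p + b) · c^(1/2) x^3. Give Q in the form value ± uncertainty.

Let u = p + b = 4.67. δu = √(δp² + δb²) = √(0.0144 + 0.0144) = 0.170, so δu/u = 0.0363.
Q is then a monomial in u, c, x:
δQ/Q = √((δu/u)² + (½·δc/c)² + (3·δx/x)²) = √(0.00132 + 0.00314 + 0.0799) = 0.290
Q = 4.25e+06, so δQ = 0.290 × 4.25e+06 = 1.24e+06.

(4.25 ± 1.24) × 10^6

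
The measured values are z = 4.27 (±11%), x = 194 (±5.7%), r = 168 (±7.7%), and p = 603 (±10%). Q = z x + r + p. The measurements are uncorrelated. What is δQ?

Let w = z·x = 828. δw/w = √((1·δz/z)² + (1·δx/x)²) = √(0.0121 + 0.00325) = 0.124, so δw = 103.
Q = w + r + p: δQ = √(δw² + δr² + δp²) = √(10500 + 167 + 3640) = 120

120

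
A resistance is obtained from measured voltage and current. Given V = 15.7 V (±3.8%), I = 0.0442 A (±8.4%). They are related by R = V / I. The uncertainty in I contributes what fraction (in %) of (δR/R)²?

(δR/R)² = (1·δV/V)² + (-1·δI/I)²
  V term: (1×0.0380)² = 0.00144
  I term: (-1×0.0840)² = 0.00706
Total = 0.00850. Share from I = 0.00706/0.00850 = 0.830.

83.0%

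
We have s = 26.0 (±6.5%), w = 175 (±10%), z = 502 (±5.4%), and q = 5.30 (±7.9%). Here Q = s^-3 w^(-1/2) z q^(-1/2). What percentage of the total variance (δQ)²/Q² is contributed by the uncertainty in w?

5.56%

(δQ/Q)² = (-3·δs/s)² + (−½·δw/w)² + (1·δz/z)² + (−½·δq/q)²
  s term: (-3×0.0650)² = 0.0380
  w term: (-0.5×0.100)² = 0.00250
  z term: (1×0.0540)² = 0.00292
  q term: (-0.5×0.0790)² = 0.00156
Total = 0.0450. Share from w = 0.00250/0.0450 = 0.0556.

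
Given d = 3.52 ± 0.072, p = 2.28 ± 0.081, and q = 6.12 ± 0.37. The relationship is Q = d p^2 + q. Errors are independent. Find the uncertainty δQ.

Let w = d·p^2 = 18.3. δw/w = √((1·δd/d)² + (2·δp/p)²) = √(0.000418 + 0.00505) = 0.0739, so δw = 1.35.
Q = w + q: δQ = √(δw² + δq²) = √(1.83 + 0.137) = 1.40

1.40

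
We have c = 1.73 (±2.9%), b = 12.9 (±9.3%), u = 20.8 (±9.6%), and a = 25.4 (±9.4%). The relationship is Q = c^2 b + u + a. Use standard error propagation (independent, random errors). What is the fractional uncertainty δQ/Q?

Let p = c^2·b = 38.6. δp/p = √((2·δc/c)² + (1·δb/b)²) = √(0.00336 + 0.00865) = 0.110, so δp = 4.23.
Q = p + u + a: δQ = √(δp² + δu² + δa²) = √(17.9 + 3.99 + 5.70) = 5.25
Q = 84.8, so δQ/Q = 5.25/84.8 = 0.0619.

0.0619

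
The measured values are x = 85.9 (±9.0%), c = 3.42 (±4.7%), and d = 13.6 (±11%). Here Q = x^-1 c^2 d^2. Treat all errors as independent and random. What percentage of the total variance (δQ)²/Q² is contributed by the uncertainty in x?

12.4%

(δQ/Q)² = (-1·δx/x)² + (2·δc/c)² + (2·δd/d)²
  x term: (-1×0.0900)² = 0.00810
  c term: (2×0.0470)² = 0.00884
  d term: (2×0.110)² = 0.0484
Total = 0.0653. Share from x = 0.00810/0.0653 = 0.124.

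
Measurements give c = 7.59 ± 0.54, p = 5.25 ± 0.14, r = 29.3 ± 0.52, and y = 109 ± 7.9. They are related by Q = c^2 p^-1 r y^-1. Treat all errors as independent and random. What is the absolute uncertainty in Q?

0.480

Q is a product of powers, so relative uncertainties combine in quadrature:
  (2·δc/c)² = (2×0.0711)² = 0.0202;  (-1·δp/p)² = (-1×0.0267)² = 0.000711;  (1·δr/r)² = (1×0.0177)² = 0.000315;  (-1·δy/y)² = (-1×0.0725)² = 0.00525
δQ/Q = √(0.0265) = 0.163
Q = 2.95, so δQ = 0.163 × 2.95 = 0.480.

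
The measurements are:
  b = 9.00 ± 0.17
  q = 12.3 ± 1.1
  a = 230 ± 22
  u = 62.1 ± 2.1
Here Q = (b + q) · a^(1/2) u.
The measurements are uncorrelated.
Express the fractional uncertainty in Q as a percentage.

7.85%

Let w = b + q = 21.3. δw = √(δb² + δq²) = √(0.0289 + 1.21) = 1.11, so δw/w = 0.0523.
Q is then a monomial in w, a, u:
δQ/Q = √((δw/w)² + (½·δa/a)² + (1·δu/u)²) = √(0.00273 + 0.00229 + 0.00114) = 0.0785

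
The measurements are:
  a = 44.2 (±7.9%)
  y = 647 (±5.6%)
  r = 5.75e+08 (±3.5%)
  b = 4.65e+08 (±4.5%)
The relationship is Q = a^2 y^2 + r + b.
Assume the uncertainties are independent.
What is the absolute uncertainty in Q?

1.61e+08

Let p = a^2·y^2 = 8.18e+08. δp/p = √((2·δa/a)² + (2·δy/y)²) = √(0.0250 + 0.0125) = 0.194, so δp = 1.58e+08.
Q = p + r + b: δQ = √(δp² + δr² + δb²) = √(2.51e+16 + 4.05e+14 + 4.38e+14) = 1.61e+08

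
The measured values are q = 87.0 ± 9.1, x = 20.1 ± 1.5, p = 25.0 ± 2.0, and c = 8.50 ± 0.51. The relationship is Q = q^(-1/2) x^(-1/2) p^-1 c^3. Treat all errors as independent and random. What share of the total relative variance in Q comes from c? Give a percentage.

75.5%

(δQ/Q)² = (−½·δq/q)² + (−½·δx/x)² + (-1·δp/p)² + (3·δc/c)²
  q term: (-0.5×0.105)² = 0.00274
  x term: (-0.5×0.0746)² = 0.00139
  p term: (-1×0.0800)² = 0.00640
  c term: (3×0.0600)² = 0.0324
Total = 0.0429. Share from c = 0.0324/0.0429 = 0.755.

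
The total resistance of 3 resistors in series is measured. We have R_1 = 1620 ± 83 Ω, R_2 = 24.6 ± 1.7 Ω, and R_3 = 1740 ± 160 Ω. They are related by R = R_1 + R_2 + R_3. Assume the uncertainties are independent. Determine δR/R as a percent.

Each term contributes (cᵢ δxᵢ)² to (δR)²:
  (δR_1)² = 6890;  (δR_2)² = 2.89;  (δR_3)² = 25600
δR = √(32500) = 180 Ω
R = 3380 Ω, so δR/R = 180/3380 = 0.0533.

5.33%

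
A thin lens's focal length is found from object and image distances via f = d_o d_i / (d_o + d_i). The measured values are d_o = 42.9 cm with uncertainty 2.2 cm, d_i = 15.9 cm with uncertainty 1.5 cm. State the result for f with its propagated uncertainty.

11.6 ± 0.814 cm

∂f/∂d_o = (d_i/(d_o+d_i))² = 0.0731;  ∂f/∂d_i = (d_o/(d_o+d_i))² = 0.532
δf = √((∂f/∂d_o · δd_o)² + (∂f/∂d_i · δd_i)²) = √(0.0259 + 0.638) = 0.814 cm
f = 11.6 cm.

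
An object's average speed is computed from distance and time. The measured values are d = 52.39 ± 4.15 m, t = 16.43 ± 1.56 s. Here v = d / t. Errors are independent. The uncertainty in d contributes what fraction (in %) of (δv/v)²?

41.0%

(δv/v)² = (1·δd/d)² + (-1·δt/t)²
  d term: (1×0.0792)² = 0.00627
  t term: (-1×0.0949)² = 0.00902
Total = 0.0153. Share from d = 0.00627/0.0153 = 0.410.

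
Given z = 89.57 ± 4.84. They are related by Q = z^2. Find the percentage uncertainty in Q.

10.8%

Q ∝ z^2, so δQ/Q = |2| · δz/z = 2 × 0.0540 = 0.108.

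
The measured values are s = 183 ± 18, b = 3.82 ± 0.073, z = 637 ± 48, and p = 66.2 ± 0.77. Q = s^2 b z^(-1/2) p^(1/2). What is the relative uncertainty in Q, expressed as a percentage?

20.1%

Since Q is a product/quotient, work with relative uncertainties:
  (2·δs/s)² = (2×0.0984)² = 0.0387;  (1·δb/b)² = (1×0.0191)² = 0.000365;  (−½·δz/z)² = (-0.5×0.0754)² = 0.00142;  (½·δp/p)² = (0.5×0.0116)² = 3.38e-05
δQ/Q = √(0.0405) = 0.201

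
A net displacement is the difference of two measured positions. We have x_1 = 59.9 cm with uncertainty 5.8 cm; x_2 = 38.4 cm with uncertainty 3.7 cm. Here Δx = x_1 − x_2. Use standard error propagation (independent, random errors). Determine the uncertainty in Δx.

Δx is a linear combination, so absolute uncertainties add in quadrature:
  (δx_1)² = 33.6;  (δx_2)² = 13.7
δΔx = √(47.3) = 6.88 cm

6.88 cm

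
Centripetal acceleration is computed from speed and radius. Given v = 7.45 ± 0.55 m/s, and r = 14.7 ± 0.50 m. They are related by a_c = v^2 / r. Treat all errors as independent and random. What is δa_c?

a_c is a product of powers, so relative uncertainties combine in quadrature:
  (2·δv/v)² = (2×0.0738)² = 0.0218;  (-1·δr/r)² = (-1×0.0340)² = 0.00116
δa_c/a_c = √(0.0230) = 0.152
a_c = 3.78 m/s^2, so δa_c = 0.152 × 3.78 = 0.572 m/s^2.

0.572 m/s^2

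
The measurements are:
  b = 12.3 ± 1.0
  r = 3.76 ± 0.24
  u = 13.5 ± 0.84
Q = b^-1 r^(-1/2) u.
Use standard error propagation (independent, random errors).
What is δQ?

0.0607

Since Q is a product/quotient, work with relative uncertainties:
  (-1·δb/b)² = (-1×0.0813)² = 0.00661;  (−½·δr/r)² = (-0.5×0.0638)² = 0.00102;  (1·δu/u)² = (1×0.0622)² = 0.00387
δQ/Q = √(0.0115) = 0.107
Q = 0.566, so δQ = 0.107 × 0.566 = 0.0607.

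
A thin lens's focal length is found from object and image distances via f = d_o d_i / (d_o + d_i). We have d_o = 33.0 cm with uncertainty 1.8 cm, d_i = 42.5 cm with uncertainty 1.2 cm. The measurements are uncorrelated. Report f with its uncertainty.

18.6 ± 0.615 cm

∂f/∂d_o = (d_i/(d_o+d_i))² = 0.317;  ∂f/∂d_i = (d_o/(d_o+d_i))² = 0.191
δf = √((∂f/∂d_o · δd_o)² + (∂f/∂d_i · δd_i)²) = √(0.325 + 0.0526) = 0.615 cm
f = 18.6 cm.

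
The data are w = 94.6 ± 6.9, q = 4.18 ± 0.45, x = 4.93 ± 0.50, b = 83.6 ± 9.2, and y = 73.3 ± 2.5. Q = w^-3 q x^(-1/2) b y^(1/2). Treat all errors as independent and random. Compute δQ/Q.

Q is a product of powers, so relative uncertainties combine in quadrature:
  (-3·δw/w)² = (-3×0.0729)² = 0.0479;  (1·δq/q)² = (1×0.108)² = 0.0116;  (−½·δx/x)² = (-0.5×0.101)² = 0.00257;  (1·δb/b)² = (1×0.110)² = 0.0121;  (½·δy/y)² = (0.5×0.0341)² = 0.000291
δQ/Q = √(0.0744) = 0.273

0.273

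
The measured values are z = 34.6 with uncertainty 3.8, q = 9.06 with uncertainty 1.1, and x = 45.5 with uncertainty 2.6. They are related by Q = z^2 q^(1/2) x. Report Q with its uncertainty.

For a monomial Q ∝ z^2, q^(1/2), x, fractional errors add in quadrature:
  (2·δz/z)² = (2×0.110)² = 0.0482;  (½·δq/q)² = (0.5×0.121)² = 0.00369;  (1·δx/x)² = (1×0.0571)² = 0.00327
δQ/Q = √(0.0552) = 0.235
Q = 1.64e+05, so δQ = 0.235 × 1.64e+05 = 38500.

(1.64 ± 0.385) × 10^5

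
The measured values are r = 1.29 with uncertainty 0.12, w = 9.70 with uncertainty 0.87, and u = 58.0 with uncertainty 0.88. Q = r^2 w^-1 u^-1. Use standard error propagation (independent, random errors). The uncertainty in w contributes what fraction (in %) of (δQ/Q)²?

(δQ/Q)² = (2·δr/r)² + (-1·δw/w)² + (-1·δu/u)²
  r term: (2×0.0930)² = 0.0346
  w term: (-1×0.0897)² = 0.00804
  u term: (-1×0.0152)² = 0.000230
Total = 0.0429. Share from w = 0.00804/0.0429 = 0.188.

18.8%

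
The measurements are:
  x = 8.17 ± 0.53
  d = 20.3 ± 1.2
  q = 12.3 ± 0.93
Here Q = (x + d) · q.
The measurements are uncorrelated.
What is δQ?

Let u = x + d = 28.5. δu = √(δx² + δd²) = √(0.281 + 1.44) = 1.31, so δu/u = 0.0461.
Q is then a monomial in u, q:
δQ/Q = √((δu/u)² + (1·δq/q)²) = √(0.00212 + 0.00572) = 0.0885
Q = 350, so δQ = 0.0885 × 350 = 31.0.

31.0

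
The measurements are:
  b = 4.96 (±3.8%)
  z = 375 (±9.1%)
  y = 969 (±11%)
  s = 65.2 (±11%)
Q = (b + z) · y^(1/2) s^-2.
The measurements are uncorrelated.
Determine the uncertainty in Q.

0.679

Let u = b + z = 380. δu = √(δb² + δz²) = √(0.0355 + 1160) = 34.1, so δu/u = 0.0898.
Q is then a monomial in u, y, s:
δQ/Q = √((δu/u)² + (½·δy/y)² + (-2·δs/s)²) = √(0.00807 + 0.00302 + 0.0484) = 0.244
Q = 2.78, so δQ = 0.244 × 2.78 = 0.679.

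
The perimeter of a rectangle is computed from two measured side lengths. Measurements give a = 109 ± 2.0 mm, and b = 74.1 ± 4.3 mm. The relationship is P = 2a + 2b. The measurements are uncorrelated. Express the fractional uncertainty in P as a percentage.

2.59%

Sums and differences: (δP)² = Σ (cᵢ δxᵢ)².
  (2·δa)² = 16.0;  (2·δb)² = 74.0
δP = √(90.0) = 9.48 mm
P = 366 mm, so δP/P = 9.48/366 = 0.0259.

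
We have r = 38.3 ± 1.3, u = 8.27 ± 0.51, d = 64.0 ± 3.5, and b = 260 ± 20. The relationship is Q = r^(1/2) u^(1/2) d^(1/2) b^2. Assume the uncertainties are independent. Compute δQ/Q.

Since Q is a product/quotient, work with relative uncertainties:
  (½·δr/r)² = (0.5×0.0339)² = 0.000288;  (½·δu/u)² = (0.5×0.0617)² = 0.000951;  (½·δd/d)² = (0.5×0.0547)² = 0.000748;  (2·δb/b)² = (2×0.0769)² = 0.0237
δQ/Q = √(0.0257) = 0.160

0.160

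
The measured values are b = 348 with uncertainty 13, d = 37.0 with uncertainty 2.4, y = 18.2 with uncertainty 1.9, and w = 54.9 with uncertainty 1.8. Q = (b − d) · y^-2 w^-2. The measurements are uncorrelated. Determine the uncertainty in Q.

Let u = b − d = 311. δu = √(δb² + δd²) = √(169 + 5.76) = 13.2, so δu/u = 0.0425.
Q is then a monomial in u, y, w:
δQ/Q = √((δu/u)² + (-2·δy/y)² + (-2·δw/w)²) = √(0.00181 + 0.0436 + 0.00430) = 0.223
Q = 0.000312, so δQ = 0.223 × 0.000312 = 6.94e-05.

6.94e-05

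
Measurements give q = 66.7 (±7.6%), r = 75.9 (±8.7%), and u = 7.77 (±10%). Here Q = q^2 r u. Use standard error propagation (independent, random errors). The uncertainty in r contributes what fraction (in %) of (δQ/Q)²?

18.6%

(δQ/Q)² = (2·δq/q)² + (1·δr/r)² + (1·δu/u)²
  q term: (2×0.0760)² = 0.0231
  r term: (1×0.0870)² = 0.00757
  u term: (1×0.100)² = 0.0100
Total = 0.0407. Share from r = 0.00757/0.0407 = 0.186.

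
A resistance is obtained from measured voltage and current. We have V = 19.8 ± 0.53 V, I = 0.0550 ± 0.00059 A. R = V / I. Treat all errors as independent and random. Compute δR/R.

0.0288

Relative error in a monomial: (δR/R)² = Σ (nᵢ · δxᵢ/xᵢ)².
  (1·δV/V)² = (1×0.0268)² = 0.000717;  (-1·δI/I)² = (-1×0.0107)² = 0.000115
δR/R = √(0.000832) = 0.0288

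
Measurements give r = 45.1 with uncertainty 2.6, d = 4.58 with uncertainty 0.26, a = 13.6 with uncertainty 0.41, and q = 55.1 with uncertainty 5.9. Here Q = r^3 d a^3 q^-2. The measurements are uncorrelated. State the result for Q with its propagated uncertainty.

(3.48 ± 1.03) × 10^5

Each factor contributes (exponent × relative error)² to (δQ/Q)²:
  (3·δr/r)² = (3×0.0576)² = 0.0299;  (1·δd/d)² = (1×0.0568)² = 0.00322;  (3·δa/a)² = (3×0.0301)² = 0.00818;  (-2·δq/q)² = (-2×0.107)² = 0.0459
δQ/Q = √(0.0872) = 0.295
Q = 3.48e+05, so δQ = 0.295 × 3.48e+05 = 1.03e+05.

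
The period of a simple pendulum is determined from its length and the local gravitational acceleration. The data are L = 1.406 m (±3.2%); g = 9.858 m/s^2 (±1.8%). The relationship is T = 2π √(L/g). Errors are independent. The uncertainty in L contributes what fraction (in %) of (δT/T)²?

76.0%

(δT/T)² = (½·δL/L)² + (−½·δg/g)²
  L term: (0.5×0.0320)² = 0.000256
  g term: (-0.5×0.0180)² = 8.1e-05
Total = 0.000337. Share from L = 0.000256/0.000337 = 0.760.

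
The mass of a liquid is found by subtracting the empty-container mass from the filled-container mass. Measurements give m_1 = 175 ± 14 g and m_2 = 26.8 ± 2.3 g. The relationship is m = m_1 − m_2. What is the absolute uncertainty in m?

Sums and differences: (δm)² = Σ (cᵢ δxᵢ)².
  (δm_1)² = 196;  (δm_2)² = 5.29
δm = √(201) = 14.2 g

14.2 g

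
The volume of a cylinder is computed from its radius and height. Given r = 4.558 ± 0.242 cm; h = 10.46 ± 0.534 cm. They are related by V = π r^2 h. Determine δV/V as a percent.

11.8%

Each factor contributes (exponent × relative error)² to (δV/V)²:
  (2·δr/r)² = (2×0.0531)² = 0.0113;  (1·δh/h)² = (1×0.0511)² = 0.00261
δV/V = √(0.0139) = 0.118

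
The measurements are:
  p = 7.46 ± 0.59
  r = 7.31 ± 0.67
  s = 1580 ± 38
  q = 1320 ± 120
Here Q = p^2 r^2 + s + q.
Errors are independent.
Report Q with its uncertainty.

Let w = p^2·r^2 = 2970. δw/w = √((2·δp/p)² + (2·δr/r)²) = √(0.0250 + 0.0336) = 0.242, so δw = 720.
Q = w + s + q: δQ = √(δw² + δs² + δq²) = √(5.18e+05 + 1440 + 14400) = 731
Q = 5870.

5870 ± 731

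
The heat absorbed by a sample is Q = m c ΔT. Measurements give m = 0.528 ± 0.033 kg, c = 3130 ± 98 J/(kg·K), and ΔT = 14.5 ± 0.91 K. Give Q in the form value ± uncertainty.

Products/powers → add relative errors in quadrature, weighted by exponent:
  (1·δm/m)² = (1×0.0625)² = 0.00391;  (1·δc/c)² = (1×0.0313)² = 0.000980;  (1·δΔT/ΔT)² = (1×0.0628)² = 0.00394
δQ/Q = √(0.00883) = 0.0939
Q = 24000 J, so δQ = 0.0939 × 24000 = 2250 J.

24000 ± 2250 J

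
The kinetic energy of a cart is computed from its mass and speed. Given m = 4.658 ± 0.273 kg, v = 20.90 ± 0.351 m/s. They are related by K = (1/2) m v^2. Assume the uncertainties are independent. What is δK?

68.7 J

For a monomial K ∝ m, v^2, fractional errors add in quadrature:
  (1·δm/m)² = (1×0.0586)² = 0.00343;  (2·δv/v)² = (2×0.0168)² = 0.00113
δK/K = √(0.00456) = 0.0676
K = 1017 J, so δK = 0.0676 × 1017 = 68.7 J.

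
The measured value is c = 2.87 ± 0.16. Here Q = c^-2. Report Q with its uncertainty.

Q ∝ c^-2, so δQ/Q = |-2| · δc/c = 2 × 0.0557 = 0.111.
Q = 0.121, so δQ = 0.111 × 0.121 = 0.0135.

0.121 ± 0.0135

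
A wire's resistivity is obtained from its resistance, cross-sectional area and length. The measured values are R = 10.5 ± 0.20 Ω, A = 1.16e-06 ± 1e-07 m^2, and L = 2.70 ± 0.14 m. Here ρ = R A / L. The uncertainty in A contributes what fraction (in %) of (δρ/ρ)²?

70.9%

(δρ/ρ)² = (1·δR/R)² + (1·δA/A)² + (-1·δL/L)²
  R term: (1×0.0190)² = 0.000363
  A term: (1×0.0862)² = 0.00743
  L term: (-1×0.0519)² = 0.00269
Total = 0.0105. Share from A = 0.00743/0.0105 = 0.709.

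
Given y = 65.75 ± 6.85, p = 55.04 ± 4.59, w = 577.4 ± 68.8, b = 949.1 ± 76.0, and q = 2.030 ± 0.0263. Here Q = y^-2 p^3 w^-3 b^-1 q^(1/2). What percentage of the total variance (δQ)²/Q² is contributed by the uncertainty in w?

(δQ/Q)² = (-2·δy/y)² + (3·δp/p)² + (-3·δw/w)² + (-1·δb/b)² + (½·δq/q)²
  y term: (-2×0.104)² = 0.0434
  p term: (3×0.0834)² = 0.0626
  w term: (-3×0.119)² = 0.128
  b term: (-1×0.0801)² = 0.00641
  q term: (0.5×0.0130)² = 4.2e-05
Total = 0.240. Share from w = 0.128/0.240 = 0.532.

53.2%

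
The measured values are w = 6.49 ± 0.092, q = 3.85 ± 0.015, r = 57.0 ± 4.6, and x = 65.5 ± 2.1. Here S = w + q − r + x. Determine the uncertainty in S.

Sums and differences: (δS)² = Σ (cᵢ δxᵢ)².
  (δw)² = 0.00846;  (δq)² = 0.000225;  (δr)² = 21.2;  (δx)² = 4.41
δS = √(25.6) = 5.06

5.06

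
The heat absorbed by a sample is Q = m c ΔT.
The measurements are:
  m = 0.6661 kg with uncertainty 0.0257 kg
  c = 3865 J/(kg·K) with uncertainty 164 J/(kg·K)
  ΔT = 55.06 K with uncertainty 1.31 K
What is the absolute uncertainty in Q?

Q is a product of powers, so relative uncertainties combine in quadrature:
  (1·δm/m)² = (1×0.0386)² = 0.00149;  (1·δc/c)² = (1×0.0424)² = 0.00180;  (1·δΔT/ΔT)² = (1×0.0238)² = 0.000566
δQ/Q = √(0.00386) = 0.0621
Q = 141800 J, so δQ = 0.0621 × 141800 = 8800 J.

8800 J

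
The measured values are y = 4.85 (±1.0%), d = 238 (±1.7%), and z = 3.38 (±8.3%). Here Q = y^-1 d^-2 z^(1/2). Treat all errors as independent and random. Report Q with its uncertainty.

Each factor contributes (exponent × relative error)² to (δQ/Q)²:
  (-1·δy/y)² = (-1×0.0100)² = 0.000100;  (-2·δd/d)² = (-2×0.0170)² = 0.00116;  (½·δz/z)² = (0.5×0.0830)² = 0.00172
δQ/Q = √(0.00298) = 0.0546
Q = 6.69e-06, so δQ = 0.0546 × 6.69e-06 = 3.65e-07.

(6.69 ± 0.365) × 10^-6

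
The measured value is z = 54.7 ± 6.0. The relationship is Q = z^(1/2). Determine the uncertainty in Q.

0.406

Each factor contributes (exponent × relative error)² to (δQ/Q)²:
  (½·δz/z)² = (0.5×0.110)² = 0.00301
δQ/Q = √(0.00301) = 0.0548
Q = 7.40, so δQ = 0.0548 × 7.40 = 0.406.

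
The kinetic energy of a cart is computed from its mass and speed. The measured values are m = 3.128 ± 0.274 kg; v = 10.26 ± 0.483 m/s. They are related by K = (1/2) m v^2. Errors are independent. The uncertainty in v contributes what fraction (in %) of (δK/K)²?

53.6%

(δK/K)² = (1·δm/m)² + (2·δv/v)²
  m term: (1×0.0876)² = 0.00767
  v term: (2×0.0471)² = 0.00886
Total = 0.0165. Share from v = 0.00886/0.0165 = 0.536.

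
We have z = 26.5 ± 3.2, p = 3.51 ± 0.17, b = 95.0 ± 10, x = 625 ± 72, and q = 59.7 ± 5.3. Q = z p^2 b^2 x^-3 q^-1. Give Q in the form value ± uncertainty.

(2.02 ± 0.894) × 10^-4

Each factor contributes (exponent × relative error)² to (δQ/Q)²:
  (1·δz/z)² = (1×0.121)² = 0.0146;  (2·δp/p)² = (2×0.0484)² = 0.00938;  (2·δb/b)² = (2×0.105)² = 0.0443;  (-3·δx/x)² = (-3×0.115)² = 0.119;  (-1·δq/q)² = (-1×0.0888)² = 0.00788
δQ/Q = √(0.196) = 0.442
Q = 0.000202, so δQ = 0.442 × 0.000202 = 8.94e-05.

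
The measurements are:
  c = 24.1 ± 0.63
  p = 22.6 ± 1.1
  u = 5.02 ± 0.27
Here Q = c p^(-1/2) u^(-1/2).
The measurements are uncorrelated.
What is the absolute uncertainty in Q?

0.101

Since Q is a product/quotient, work with relative uncertainties:
  (1·δc/c)² = (1×0.0261)² = 0.000683;  (−½·δp/p)² = (-0.5×0.0487)² = 0.000592;  (−½·δu/u)² = (-0.5×0.0538)² = 0.000723
δQ/Q = √(0.00200) = 0.0447
Q = 2.26, so δQ = 0.0447 × 2.26 = 0.101.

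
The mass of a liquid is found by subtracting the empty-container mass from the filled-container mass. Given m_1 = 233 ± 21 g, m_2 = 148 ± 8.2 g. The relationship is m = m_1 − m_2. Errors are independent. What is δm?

m is a linear combination, so absolute uncertainties add in quadrature:
  (δm_1)² = 441;  (δm_2)² = 67.2
δm = √(508) = 22.5 g

22.5 g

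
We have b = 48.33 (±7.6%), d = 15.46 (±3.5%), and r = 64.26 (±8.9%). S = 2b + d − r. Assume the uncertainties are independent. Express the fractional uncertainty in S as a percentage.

Absolute uncertainties add in quadrature for a linear combination:
  (2·δb)² = 54.0;  (δd)² = 0.293;  (δr)² = 32.7
δS = √(87.0) = 9.33
S = 47.86, so δS/S = 9.33/47.86 = 0.195.

19.5%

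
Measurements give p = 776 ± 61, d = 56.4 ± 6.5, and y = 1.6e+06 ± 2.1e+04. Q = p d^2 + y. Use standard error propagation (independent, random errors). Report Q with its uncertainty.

(4.07 ± 0.602) × 10^6

Let w = p·d^2 = 2.47e+06. δw/w = √((1·δp/p)² + (2·δd/d)²) = √(0.00618 + 0.0531) = 0.244, so δw = 6.01e+05.
Q = w + y: δQ = √(δw² + δy²) = √(3.61e+11 + 4.41e+08) = 6.02e+05
Q = 4.07e+06.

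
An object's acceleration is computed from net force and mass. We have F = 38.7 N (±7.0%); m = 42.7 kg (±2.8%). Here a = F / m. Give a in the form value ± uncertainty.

0.906 ± 0.0683 m/s^2

For a monomial a ∝ F, m^-1, fractional errors add in quadrature:
  (1·δF/F)² = (1×0.0700)² = 0.00490;  (-1·δm/m)² = (-1×0.0280)² = 0.000784
δa/a = √(0.00568) = 0.0754
a = 0.906 m/s^2, so δa = 0.0754 × 0.906 = 0.0683 m/s^2.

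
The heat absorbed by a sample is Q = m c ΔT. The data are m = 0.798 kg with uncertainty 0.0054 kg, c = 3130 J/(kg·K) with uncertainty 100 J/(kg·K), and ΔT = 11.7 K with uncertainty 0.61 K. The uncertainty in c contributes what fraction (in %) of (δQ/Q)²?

(δQ/Q)² = (1·δm/m)² + (1·δc/c)² + (1·δΔT/ΔT)²
  m term: (1×0.00677)² = 4.58e-05
  c term: (1×0.0319)² = 0.00102
  ΔT term: (1×0.0521)² = 0.00272
Total = 0.00378. Share from c = 0.00102/0.00378 = 0.270.

27.0%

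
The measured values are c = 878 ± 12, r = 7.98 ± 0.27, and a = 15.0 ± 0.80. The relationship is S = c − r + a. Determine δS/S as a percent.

1.36%

S is a linear combination, so absolute uncertainties add in quadrature:
  (δc)² = 144;  (δr)² = 0.0729;  (δa)² = 0.640
δS = √(145) = 12.0
S = 885, so δS/S = 12.0/885 = 0.0136.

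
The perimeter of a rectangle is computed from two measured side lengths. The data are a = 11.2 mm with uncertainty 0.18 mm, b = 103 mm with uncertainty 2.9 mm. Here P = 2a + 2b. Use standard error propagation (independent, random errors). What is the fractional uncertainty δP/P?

0.0254

Sums and differences: (δP)² = Σ (cᵢ δxᵢ)².
  (2·δa)² = 0.130;  (2·δb)² = 33.6
δP = √(33.8) = 5.81 mm
P = 228 mm, so δP/P = 5.81/228 = 0.0254.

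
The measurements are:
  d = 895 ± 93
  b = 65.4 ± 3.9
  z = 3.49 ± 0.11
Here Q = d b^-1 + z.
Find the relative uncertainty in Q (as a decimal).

Let p = d·b^-1 = 13.7. δp/p = √((1·δd/d)² + (-1·δb/b)²) = √(0.0108 + 0.00356) = 0.120, so δp = 1.64.
Q = p + z: δQ = √(δp² + δz²) = √(2.69 + 0.0121) = 1.64
Q = 17.2, so δQ/Q = 1.64/17.2 = 0.0957.

0.0957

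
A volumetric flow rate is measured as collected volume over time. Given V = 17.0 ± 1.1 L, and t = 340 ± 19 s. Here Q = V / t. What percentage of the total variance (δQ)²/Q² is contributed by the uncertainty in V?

(δQ/Q)² = (1·δV/V)² + (-1·δt/t)²
  V term: (1×0.0647)² = 0.00419
  t term: (-1×0.0559)² = 0.00312
Total = 0.00731. Share from V = 0.00419/0.00731 = 0.573.

57.3%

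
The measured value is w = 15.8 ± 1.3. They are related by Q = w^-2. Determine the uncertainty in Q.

0.000659

Q ∝ w^-2, so δQ/Q = |-2| · δw/w = 2 × 0.0823 = 0.165.
Q = 0.00401, so δQ = 0.165 × 0.00401 = 0.000659.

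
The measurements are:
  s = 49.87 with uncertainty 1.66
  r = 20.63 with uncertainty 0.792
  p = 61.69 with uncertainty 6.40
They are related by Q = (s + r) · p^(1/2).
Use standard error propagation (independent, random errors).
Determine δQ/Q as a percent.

5.81%

Let u = s + r = 70.50. δu = √(δs² + δr²) = √(2.76 + 0.627) = 1.84, so δu/u = 0.0261.
Q is then a monomial in u, p:
δQ/Q = √((δu/u)² + (½·δp/p)²) = √(0.000681 + 0.00269) = 0.0581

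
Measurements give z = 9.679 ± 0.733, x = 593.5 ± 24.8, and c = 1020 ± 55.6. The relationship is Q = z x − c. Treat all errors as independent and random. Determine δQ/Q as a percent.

10.6%

Let p = z·x = 5744. δp/p = √((1·δz/z)² + (1·δx/x)²) = √(0.00574 + 0.00175) = 0.0865, so δp = 497.
Q = p − c: δQ = √(δp² + δc²) = √(2.47e+05 + 3090) = 500
Q = 4724, so δQ/Q = 500/4724 = 0.106.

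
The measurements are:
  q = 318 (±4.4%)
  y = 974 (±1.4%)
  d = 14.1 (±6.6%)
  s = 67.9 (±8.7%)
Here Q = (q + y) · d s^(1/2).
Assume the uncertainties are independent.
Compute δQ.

Let u = q + y = 1290. δu = √(δq² + δy²) = √(196 + 186) = 19.5, so δu/u = 0.0151.
Q is then a monomial in u, d, s:
δQ/Q = √((δu/u)² + (1·δd/d)² + (½·δs/s)²) = √(0.000229 + 0.00436 + 0.00189) = 0.0805
Q = 1.5e+05, so δQ = 0.0805 × 1.5e+05 = 12100.

12100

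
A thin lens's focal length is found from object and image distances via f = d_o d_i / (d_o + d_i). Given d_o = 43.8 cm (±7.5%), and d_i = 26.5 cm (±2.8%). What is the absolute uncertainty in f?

∂f/∂d_o = (d_i/(d_o+d_i))² = 0.142;  ∂f/∂d_i = (d_o/(d_o+d_i))² = 0.388
δf = √((∂f/∂d_o · δd_o)² + (∂f/∂d_i · δd_i)²) = √(0.218 + 0.0830) = 0.548 cm

0.548 cm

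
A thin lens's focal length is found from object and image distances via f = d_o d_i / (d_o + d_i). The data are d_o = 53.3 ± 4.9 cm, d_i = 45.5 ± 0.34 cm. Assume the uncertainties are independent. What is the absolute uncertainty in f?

∂f/∂d_o = (d_i/(d_o+d_i))² = 0.212;  ∂f/∂d_i = (d_o/(d_o+d_i))² = 0.291
δf = √((∂f/∂d_o · δd_o)² + (∂f/∂d_i · δd_i)²) = √(1.08 + 0.00979) = 1.04 cm

1.04 cm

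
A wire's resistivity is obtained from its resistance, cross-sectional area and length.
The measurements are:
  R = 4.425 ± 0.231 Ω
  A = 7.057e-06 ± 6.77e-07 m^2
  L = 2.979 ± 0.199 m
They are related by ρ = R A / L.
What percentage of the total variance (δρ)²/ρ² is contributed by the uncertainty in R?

16.6%

(δρ/ρ)² = (1·δR/R)² + (1·δA/A)² + (-1·δL/L)²
  R term: (1×0.0522)² = 0.00273
  A term: (1×0.0959)² = 0.00920
  L term: (-1×0.0668)² = 0.00446
Total = 0.0164. Share from R = 0.00273/0.0164 = 0.166.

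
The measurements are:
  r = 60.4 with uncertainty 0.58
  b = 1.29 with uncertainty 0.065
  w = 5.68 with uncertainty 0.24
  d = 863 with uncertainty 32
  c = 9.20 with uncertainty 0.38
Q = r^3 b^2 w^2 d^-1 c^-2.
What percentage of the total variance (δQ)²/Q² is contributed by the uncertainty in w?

27.1%

(δQ/Q)² = (3·δr/r)² + (2·δb/b)² + (2·δw/w)² + (-1·δd/d)² + (-2·δc/c)²
  r term: (3×0.00960)² = 0.000830
  b term: (2×0.0504)² = 0.0102
  w term: (2×0.0423)² = 0.00714
  d term: (-1×0.0371)² = 0.00137
  c term: (-2×0.0413)² = 0.00682
Total = 0.0263. Share from w = 0.00714/0.0263 = 0.271.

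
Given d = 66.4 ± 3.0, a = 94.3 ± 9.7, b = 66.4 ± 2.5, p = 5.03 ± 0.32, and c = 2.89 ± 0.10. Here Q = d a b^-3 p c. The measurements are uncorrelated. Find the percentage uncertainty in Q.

17.5%

Relative error in a monomial: (δQ/Q)² = Σ (nᵢ · δxᵢ/xᵢ)².
  (1·δd/d)² = (1×0.0452)² = 0.00204;  (1·δa/a)² = (1×0.103)² = 0.0106;  (-3·δb/b)² = (-3×0.0377)² = 0.0128;  (1·δp/p)² = (1×0.0636)² = 0.00405;  (1·δc/c)² = (1×0.0346)² = 0.00120
δQ/Q = √(0.0306) = 0.175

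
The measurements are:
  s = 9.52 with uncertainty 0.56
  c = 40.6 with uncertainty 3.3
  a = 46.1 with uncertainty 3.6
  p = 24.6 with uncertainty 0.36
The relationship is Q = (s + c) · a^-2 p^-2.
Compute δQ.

Let u = s + c = 50.1. δu = √(δs² + δc²) = √(0.314 + 10.9) = 3.35, so δu/u = 0.0668.
Q is then a monomial in u, a, p:
δQ/Q = √((δu/u)² + (-2·δa/a)² + (-2·δp/p)²) = √(0.00446 + 0.0244 + 0.000857) = 0.172
Q = 3.9e-05, so δQ = 0.172 × 3.9e-05 = 6.72e-06.

6.72e-06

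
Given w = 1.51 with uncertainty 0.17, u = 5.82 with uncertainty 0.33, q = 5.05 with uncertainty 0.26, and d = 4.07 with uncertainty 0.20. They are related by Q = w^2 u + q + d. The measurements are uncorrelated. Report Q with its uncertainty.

Let p = w^2·u = 13.3. δp/p = √((2·δw/w)² + (1·δu/u)²) = √(0.0507 + 0.00322) = 0.232, so δp = 3.08.
Q = p + q + d: δQ = √(δp² + δq² + δd²) = √(9.49 + 0.0676 + 0.0400) = 3.10
Q = 22.4.

22.4 ± 3.10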